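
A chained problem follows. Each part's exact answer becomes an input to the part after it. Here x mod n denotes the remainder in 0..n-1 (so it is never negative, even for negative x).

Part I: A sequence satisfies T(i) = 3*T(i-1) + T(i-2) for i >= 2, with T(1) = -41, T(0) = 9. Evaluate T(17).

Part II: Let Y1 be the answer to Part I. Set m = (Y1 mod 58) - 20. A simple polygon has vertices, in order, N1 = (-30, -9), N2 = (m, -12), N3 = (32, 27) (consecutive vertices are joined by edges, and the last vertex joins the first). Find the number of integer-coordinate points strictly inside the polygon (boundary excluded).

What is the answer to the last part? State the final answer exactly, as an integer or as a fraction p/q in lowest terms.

Part I: T(2) = 3*(-41) + 1*(9) = -114; iterating: T(2)=-114, T(3)=-383, T(4)=-1263, T(5)=-4172, T(6)=-13779, T(7)=-45509, T(8)=-150306, T(9)=-496427, T(10)=-1639587, T(11)=-5415188, T(12)=-17885151, T(13)=-59070641, T(14)=-195097074, T(15)=-644361863, T(16)=-2128182663, T(17)=-7028909852; answer -7028909852
Part II: Y1 = -7028909852; m = -14; cross terms: (-30*-12 - -14*-9)=234, (-14*27 - 32*-12)=6, (32*-9 - -30*27)=522; twice the area = |762| = 762; area = 381; boundary points = 1 + 1 + 2 = 4; strictly interior points = area - boundary/2 + 1 = 380; answer 380

380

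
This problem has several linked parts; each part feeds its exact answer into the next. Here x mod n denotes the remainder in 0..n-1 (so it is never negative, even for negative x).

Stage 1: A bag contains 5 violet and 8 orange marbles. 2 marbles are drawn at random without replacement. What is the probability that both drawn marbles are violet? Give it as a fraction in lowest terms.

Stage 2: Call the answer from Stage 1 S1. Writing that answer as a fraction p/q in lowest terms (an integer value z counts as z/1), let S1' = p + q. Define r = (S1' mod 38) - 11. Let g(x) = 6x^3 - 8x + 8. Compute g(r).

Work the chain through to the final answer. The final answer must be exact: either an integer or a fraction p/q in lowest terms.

-702

Stage 1: total draws C(13,2) = 78; favorable C(5,2) = 10; P = 5/39; answer 5/39
Stage 2: S1 = 5/39; threaded value p + q = 44; r = -5; 6*(-5)^3 - 8*(-5)^1 + 8 = (-750) + (40) + (8) = -702; answer -702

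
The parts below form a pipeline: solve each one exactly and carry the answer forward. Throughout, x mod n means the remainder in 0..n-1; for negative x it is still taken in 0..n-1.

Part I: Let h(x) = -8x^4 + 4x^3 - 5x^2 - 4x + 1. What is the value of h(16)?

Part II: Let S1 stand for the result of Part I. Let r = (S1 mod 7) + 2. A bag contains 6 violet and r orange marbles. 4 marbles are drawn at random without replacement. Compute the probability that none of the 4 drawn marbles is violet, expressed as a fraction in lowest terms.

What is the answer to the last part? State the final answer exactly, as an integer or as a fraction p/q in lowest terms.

1/66

Part I: -8*(16)^4 + 4*(16)^3 - 5*(16)^2 - 4*(16)^1 + 1 = (-524288) + (16384) + (-1280) + (-64) + (1) = -509247; answer -509247
Part II: S1 = -509247; r = 5; total draws C(11,4) = 330; favorable C(5,4) = 5; P = 1/66; answer 1/66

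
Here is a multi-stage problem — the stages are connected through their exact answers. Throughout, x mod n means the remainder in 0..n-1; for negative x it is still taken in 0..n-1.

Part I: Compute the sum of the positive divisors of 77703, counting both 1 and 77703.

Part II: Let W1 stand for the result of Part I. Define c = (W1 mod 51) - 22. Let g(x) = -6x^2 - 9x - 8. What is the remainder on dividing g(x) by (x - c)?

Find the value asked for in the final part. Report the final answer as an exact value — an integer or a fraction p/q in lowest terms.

-464

Part I: 77703 = 3 * 59 * 439; sigma = (1 + 3) * (1 + 59) * (1 + 439) = 4 * 60 * 440 = 105600; answer 105600
Part II: W1 = 105600; c = 8; remainder = value at the root: -6*(8)^2 - 9*(8)^1 - 8 = (-384) + (-72) + (-8) = -464; answer -464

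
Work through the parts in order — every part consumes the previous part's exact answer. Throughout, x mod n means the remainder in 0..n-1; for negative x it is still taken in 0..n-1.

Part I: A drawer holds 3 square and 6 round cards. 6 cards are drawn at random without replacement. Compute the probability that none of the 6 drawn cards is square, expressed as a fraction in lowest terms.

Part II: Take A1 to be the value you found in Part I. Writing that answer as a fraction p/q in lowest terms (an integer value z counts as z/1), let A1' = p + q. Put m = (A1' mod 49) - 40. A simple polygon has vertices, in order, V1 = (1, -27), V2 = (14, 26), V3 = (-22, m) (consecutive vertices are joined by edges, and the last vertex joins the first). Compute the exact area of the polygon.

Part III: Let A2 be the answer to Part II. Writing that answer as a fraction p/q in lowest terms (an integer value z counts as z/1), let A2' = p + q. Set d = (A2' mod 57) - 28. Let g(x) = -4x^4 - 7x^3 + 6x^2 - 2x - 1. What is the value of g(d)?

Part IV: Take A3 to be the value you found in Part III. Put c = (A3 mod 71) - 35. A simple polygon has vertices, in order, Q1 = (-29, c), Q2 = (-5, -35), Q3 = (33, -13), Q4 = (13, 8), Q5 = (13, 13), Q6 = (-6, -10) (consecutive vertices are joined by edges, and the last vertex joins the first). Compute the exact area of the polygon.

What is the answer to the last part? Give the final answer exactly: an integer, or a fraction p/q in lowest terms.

Part I: total draws C(9,6) = 84; favorable C(6,6) = 1; P = 1/84; answer 1/84
Part II: A1 = 1/84; threaded value p + q = 85; m = -4; cross terms: (1*26 - 14*-27)=404, (14*-4 - -22*26)=516, (-22*-27 - 1*-4)=598; twice the area = |1518| = 1518; area = 759; answer 759
Part III: A2 = 759; threaded value p + q = 760; d = -9; -4*(-9)^4 - 7*(-9)^3 + 6*(-9)^2 - 2*(-9)^1 - 1 = (-26244) + (5103) + (486) + (18) + (-1) = -20638; answer -20638
Part IV: A3 = -20638; c = -12; cross terms: (-29*-35 - -5*-12)=955, (-5*-13 - 33*-35)=1220, (33*8 - 13*-13)=433, (13*13 - 13*8)=65, (13*-10 - -6*13)=-52, (-6*-12 - -29*-10)=-218; twice the area = |2403| = 2403; area = 2403/2; answer 2403/2

2403/2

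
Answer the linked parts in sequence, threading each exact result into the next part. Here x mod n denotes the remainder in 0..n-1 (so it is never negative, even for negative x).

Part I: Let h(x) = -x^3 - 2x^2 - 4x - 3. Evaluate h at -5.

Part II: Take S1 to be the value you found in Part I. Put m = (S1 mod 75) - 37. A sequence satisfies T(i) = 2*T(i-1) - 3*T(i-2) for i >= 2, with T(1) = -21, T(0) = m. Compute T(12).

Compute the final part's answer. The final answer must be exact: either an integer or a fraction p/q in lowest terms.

-6120

Part I: -1*(-5)^3 - 2*(-5)^2 - 4*(-5)^1 - 3 = (125) + (-50) + (20) + (-3) = 92; answer 92
Part II: S1 = 92; m = -20; T(2) = 2*(-21) - 3*(-20) = 18; iterating: T(2)=18, T(3)=99, T(4)=144, T(5)=-9, T(6)=-450, T(7)=-873, T(8)=-396, T(9)=1827, T(10)=4842, T(11)=4203, T(12)=-6120; answer -6120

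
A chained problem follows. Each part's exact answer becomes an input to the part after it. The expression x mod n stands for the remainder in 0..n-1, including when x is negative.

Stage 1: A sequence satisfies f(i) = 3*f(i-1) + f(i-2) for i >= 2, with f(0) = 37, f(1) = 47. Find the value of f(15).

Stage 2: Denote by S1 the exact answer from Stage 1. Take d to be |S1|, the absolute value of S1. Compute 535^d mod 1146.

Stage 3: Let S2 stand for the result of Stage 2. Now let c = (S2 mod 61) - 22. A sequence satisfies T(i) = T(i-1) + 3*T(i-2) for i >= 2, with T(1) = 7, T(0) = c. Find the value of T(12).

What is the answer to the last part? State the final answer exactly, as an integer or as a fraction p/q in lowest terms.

348982

Stage 1: f(2) = 3*(47) + 1*(37) = 178; iterating: f(2)=178, f(3)=581, f(4)=1921, f(5)=6344, f(6)=20953, f(7)=69203, f(8)=228562, f(9)=754889, f(10)=2493229, f(11)=8234576, f(12)=27196957, f(13)=89825447, f(14)=296673298, f(15)=979845341; answer 979845341
Stage 2: S1 = 979845341; d = 979845341; squarings mod 1146: 535^1=535, 535^2=871, 535^4=1135, 535^8=121, 535^16=889, 535^32=727, 535^64=223, 535^128=451, 535^256=559, 535^512=769, 535^1024=25, 535^2048=625, 535^4096=985, 535^8192=709, 535^16384=733, 535^32768=961, 535^65536=991, 535^131072=1105, 535^262144=535, 535^524288=871, 535^1048576=1135, 535^2097152=121, 535^4194304=889, 535^8388608=727, 535^16777216=223, 535^33554432=451, 535^67108864=559, 535^134217728=769, 535^268435456=25, 535^536870912=625; 535^979845341 = 535^1 * 535^4 * 535^8 * 535^16 * 535^64 * 535^128 * 535^16384 * 535^65536 * 535^131072 * 535^262144 * 535^2097152 * 535^4194304 * 535^33554432 * 535^134217728 * 535^268435456 * 535^536870912 = 121 (mod 1146); answer 121
Stage 3: S2 = 121; c = 38; T(2) = 1*(7) + 3*(38) = 121; iterating: T(2)=121, T(3)=142, T(4)=505, T(5)=931, T(6)=2446, T(7)=5239, T(8)=12577, T(9)=28294, T(10)=66025, T(11)=150907, T(12)=348982; answer 348982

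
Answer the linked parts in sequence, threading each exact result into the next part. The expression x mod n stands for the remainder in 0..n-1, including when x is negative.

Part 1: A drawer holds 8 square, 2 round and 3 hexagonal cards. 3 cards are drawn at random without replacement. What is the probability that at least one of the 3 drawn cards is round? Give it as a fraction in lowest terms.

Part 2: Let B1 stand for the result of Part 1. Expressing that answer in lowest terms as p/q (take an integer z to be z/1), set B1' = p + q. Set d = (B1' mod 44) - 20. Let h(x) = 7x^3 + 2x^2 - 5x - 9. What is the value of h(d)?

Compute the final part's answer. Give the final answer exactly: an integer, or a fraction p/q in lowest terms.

34875

Part 1: total draws C(13,3) = 286; complement C(11,3) = 165; favorable 286 - 165 = 121; P = 11/26; answer 11/26
Part 2: B1 = 11/26; threaded value p + q = 37; d = 17; 7*(17)^3 + 2*(17)^2 - 5*(17)^1 - 9 = (34391) + (578) + (-85) + (-9) = 34875; answer 34875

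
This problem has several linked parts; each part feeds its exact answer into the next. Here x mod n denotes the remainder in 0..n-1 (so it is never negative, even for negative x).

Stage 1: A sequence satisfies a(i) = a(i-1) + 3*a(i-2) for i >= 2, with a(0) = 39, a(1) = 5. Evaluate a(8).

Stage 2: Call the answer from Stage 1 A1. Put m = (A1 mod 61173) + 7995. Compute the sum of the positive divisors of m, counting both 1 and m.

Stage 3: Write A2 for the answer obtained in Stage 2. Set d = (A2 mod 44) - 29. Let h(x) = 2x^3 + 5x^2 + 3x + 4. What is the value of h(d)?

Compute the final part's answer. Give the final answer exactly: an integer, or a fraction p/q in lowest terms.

-44656

Stage 1: a(2) = 1*(5) + 3*(39) = 122; iterating: a(2)=122, a(3)=137, a(4)=503, a(5)=914, a(6)=2423, a(7)=5165, a(8)=12434; answer 12434
Stage 2: A1 = 12434; m = 20429; 20429 = 31 * 659; sigma = (1 + 31) * (1 + 659) = 32 * 660 = 21120; answer 21120
Stage 3: A2 = 21120; d = -29; 2*(-29)^3 + 5*(-29)^2 + 3*(-29)^1 + 4 = (-48778) + (4205) + (-87) + (4) = -44656; answer -44656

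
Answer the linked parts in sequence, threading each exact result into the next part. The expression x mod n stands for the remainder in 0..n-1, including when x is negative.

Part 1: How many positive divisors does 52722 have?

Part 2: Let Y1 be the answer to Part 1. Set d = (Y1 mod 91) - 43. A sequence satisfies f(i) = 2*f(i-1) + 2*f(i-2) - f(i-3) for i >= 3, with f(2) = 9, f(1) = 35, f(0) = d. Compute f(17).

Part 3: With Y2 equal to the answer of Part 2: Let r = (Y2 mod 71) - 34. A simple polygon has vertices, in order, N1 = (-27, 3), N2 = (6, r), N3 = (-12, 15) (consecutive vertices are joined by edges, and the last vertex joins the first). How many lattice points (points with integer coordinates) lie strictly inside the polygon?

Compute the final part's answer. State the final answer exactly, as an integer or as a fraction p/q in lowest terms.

Part 1: 52722 = 2 * 3^2 * 29 * 101; number of divisors = (1+1) * (2+1) * (1+1) * (1+1) = 24; answer 24
Part 2: Y1 = 24; d = -19; f(3) = 2*(9) + 2*(35) - 1*(-19) = 107; iterating: f(3)=107, f(4)=197, f(5)=599, f(6)=1485, f(7)=3971, f(8)=10313, f(9)=27083, f(10)=70821, f(11)=185495, f(12)=485549, f(13)=1271267, f(14)=3328137, f(15)=8713259, f(16)=22811525, f(17)=59721431; answer 59721431
Part 3: Y2 = 59721431; r = 31; cross terms: (-27*31 - 6*3)=-855, (6*15 - -12*31)=462, (-12*3 - -27*15)=369; twice the area = |-24| = 24; area = 12; boundary points = 1 + 2 + 3 = 6; strictly interior points = area - boundary/2 + 1 = 10; answer 10

10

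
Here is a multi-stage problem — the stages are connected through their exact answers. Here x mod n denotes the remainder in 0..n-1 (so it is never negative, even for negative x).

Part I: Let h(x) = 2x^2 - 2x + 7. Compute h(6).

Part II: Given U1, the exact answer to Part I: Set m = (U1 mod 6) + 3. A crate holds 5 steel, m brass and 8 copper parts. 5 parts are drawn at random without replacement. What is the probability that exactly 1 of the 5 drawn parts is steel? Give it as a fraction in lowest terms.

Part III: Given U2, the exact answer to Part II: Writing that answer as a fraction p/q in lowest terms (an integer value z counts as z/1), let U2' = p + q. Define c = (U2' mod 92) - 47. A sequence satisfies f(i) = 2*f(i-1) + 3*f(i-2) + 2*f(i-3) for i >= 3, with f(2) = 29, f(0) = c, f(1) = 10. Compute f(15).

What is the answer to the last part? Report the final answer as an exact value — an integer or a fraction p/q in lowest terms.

43028640

Part I: 2*(6)^2 - 2*(6)^1 + 7 = (72) + (-12) + (7) = 67; answer 67
Part II: U1 = 67; m = 4; total draws C(17,5) = 6188; favorable C(5,1)*C(12,4) = 2475; P = 2475/6188; answer 2475/6188
Part III: U2 = 2475/6188; threaded value p + q = 8663; c = -32; f(3) = 2*(29) + 3*(10) + 2*(-32) = 24; iterating: f(3)=24, f(4)=155, f(5)=440, f(6)=1393, f(7)=4416, f(8)=13891, f(9)=43816, f(10)=138137, f(11)=435504, f(12)=1373051, f(13)=4328888, f(14)=13647937, f(15)=43028640; answer 43028640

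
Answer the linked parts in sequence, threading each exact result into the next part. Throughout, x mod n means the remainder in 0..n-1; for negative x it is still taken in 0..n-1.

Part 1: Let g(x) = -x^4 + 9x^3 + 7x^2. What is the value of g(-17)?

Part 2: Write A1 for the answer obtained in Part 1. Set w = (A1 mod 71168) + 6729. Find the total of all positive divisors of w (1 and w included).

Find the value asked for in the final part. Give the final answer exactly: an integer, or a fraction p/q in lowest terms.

Part 1: -1*(-17)^4 + 9*(-17)^3 + 7*(-17)^2 = (-83521) + (-44217) + (2023) = -125715; answer -125715
Part 2: A1 = -125715; w = 23350; 23350 = 2 * 5^2 * 467; sigma = (1 + 2) * (1 + 5 + 25) * (1 + 467) = 3 * 31 * 468 = 43524; answer 43524

43524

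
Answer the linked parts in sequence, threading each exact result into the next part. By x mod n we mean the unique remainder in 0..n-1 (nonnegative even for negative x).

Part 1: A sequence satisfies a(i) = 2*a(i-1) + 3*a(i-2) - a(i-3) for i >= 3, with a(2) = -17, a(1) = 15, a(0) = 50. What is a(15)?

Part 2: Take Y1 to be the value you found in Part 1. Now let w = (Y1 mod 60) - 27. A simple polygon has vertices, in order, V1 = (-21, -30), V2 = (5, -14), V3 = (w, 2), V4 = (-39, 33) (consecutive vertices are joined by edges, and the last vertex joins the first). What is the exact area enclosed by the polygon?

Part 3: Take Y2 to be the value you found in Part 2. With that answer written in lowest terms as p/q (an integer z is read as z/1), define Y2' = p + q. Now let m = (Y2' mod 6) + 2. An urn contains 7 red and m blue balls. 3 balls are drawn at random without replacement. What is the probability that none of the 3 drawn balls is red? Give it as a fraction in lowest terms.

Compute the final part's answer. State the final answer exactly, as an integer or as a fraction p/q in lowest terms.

1/120

Part 1: a(3) = 2*(-17) + 3*(15) - 1*(50) = -39; iterating: a(3)=-39, a(4)=-144, a(5)=-388, a(6)=-1169, a(7)=-3358, a(8)=-9835, a(9)=-28575, a(10)=-83297, a(11)=-242484, a(12)=-706284, a(13)=-2056723, a(14)=-5989814, a(15)=-17443513; answer -17443513
Part 2: Y1 = -17443513; w = 20; cross terms: (-21*-14 - 5*-30)=444, (5*2 - 20*-14)=290, (20*33 - -39*2)=738, (-39*-30 - -21*33)=1863; twice the area = |3335| = 3335; area = 3335/2; answer 3335/2
Part 3: Y2 = 3335/2; threaded value p + q = 3337; m = 3; total draws C(10,3) = 120; favorable C(3,3) = 1; P = 1/120; answer 1/120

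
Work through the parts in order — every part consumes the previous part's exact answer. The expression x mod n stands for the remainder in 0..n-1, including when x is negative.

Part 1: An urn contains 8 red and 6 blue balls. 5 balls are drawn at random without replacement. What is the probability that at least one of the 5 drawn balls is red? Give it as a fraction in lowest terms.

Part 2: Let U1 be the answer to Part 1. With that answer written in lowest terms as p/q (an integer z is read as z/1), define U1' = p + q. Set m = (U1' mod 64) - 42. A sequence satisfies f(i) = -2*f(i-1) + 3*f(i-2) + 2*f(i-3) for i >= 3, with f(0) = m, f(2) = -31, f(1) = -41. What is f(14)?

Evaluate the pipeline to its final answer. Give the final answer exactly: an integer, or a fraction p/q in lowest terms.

Part 1: total draws C(14,5) = 2002; complement C(6,5) = 6; favorable 2002 - 6 = 1996; P = 998/1001; answer 998/1001
Part 2: U1 = 998/1001; threaded value p + q = 1999; m = -27; f(3) = -2*(-31) + 3*(-41) + 2*(-27) = -115; iterating: f(3)=-115, f(4)=55, f(5)=-517, f(6)=969, f(7)=-3379, f(8)=8631, f(9)=-25461, f(10)=70057, f(11)=-199235, f(12)=557719, f(13)=-1573029, f(14)=4420745; answer 4420745

4420745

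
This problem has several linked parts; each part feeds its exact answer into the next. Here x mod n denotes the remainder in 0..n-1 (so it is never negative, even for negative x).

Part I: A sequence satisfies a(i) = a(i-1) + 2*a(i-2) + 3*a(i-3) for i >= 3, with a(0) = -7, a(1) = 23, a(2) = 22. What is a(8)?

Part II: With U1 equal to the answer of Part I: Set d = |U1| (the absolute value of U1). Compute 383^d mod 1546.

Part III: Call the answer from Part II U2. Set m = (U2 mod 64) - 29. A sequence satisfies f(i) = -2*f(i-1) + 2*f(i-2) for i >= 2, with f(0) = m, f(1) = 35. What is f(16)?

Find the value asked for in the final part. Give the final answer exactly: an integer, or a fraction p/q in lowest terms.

-44406272

Part I: a(3) = 1*(22) + 2*(23) + 3*(-7) = 47; iterating: a(3)=47, a(4)=160, a(5)=320, a(6)=781, a(7)=1901, a(8)=4423; answer 4423
Part II: U1 = 4423; d = 4423; squarings mod 1546: 383^1=383, 383^2=1365, 383^4=295, 383^8=449, 383^16=621, 383^32=687, 383^64=439, 383^128=1017, 383^256=15, 383^512=225, 383^1024=1153, 383^2048=1395, 383^4096=1157; 383^4423 = 383^1 * 383^2 * 383^4 * 383^64 * 383^256 * 383^4096 = 951 (mod 1546); answer 951
Part III: U2 = 951; m = 26; f(2) = -2*(35) + 2*(26) = -18; iterating: f(2)=-18, f(3)=106, f(4)=-248, f(5)=708, f(6)=-1912, f(7)=5240, f(8)=-14304, f(9)=39088, f(10)=-106784, f(11)=291744, f(12)=-797056, f(13)=2177600, f(14)=-5949312, f(15)=16253824, f(16)=-44406272; answer -44406272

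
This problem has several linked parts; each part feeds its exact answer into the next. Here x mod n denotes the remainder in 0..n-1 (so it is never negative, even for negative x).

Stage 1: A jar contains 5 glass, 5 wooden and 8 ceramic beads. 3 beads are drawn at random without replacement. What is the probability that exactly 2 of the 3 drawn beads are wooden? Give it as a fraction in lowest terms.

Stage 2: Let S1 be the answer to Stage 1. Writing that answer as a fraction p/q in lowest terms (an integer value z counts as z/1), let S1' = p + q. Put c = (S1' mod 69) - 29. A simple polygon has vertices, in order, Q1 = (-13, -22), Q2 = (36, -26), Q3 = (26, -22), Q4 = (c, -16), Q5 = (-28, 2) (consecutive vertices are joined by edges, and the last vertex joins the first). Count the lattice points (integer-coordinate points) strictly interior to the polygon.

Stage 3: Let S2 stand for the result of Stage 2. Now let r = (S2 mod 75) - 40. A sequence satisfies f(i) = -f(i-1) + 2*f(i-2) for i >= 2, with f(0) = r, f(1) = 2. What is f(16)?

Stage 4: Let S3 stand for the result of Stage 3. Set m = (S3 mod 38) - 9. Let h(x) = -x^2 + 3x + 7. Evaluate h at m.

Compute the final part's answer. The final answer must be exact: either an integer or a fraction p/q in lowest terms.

Stage 1: total draws C(18,3) = 816; favorable C(5,2)*C(13,1) = 130; P = 65/408; answer 65/408
Stage 2: S1 = 65/408; threaded value p + q = 473; c = 30; cross terms: (-13*-26 - 36*-22)=1130, (36*-22 - 26*-26)=-116, (26*-16 - 30*-22)=244, (30*2 - -28*-16)=-388, (-28*-22 - -13*2)=642; twice the area = |1512| = 1512; area = 756; boundary points = 1 + 2 + 2 + 2 + 3 = 10; strictly interior points = area - boundary/2 + 1 = 752; answer 752
Stage 3: S2 = 752; r = -38; f(2) = -1*(2) + 2*(-38) = -78; iterating: f(2)=-78, f(3)=82, f(4)=-238, f(5)=402, f(6)=-878, f(7)=1682, f(8)=-3438, f(9)=6802, f(10)=-13678, f(11)=27282, f(12)=-54638, f(13)=109202, f(14)=-218478, f(15)=436882, f(16)=-873838; answer -873838
Stage 4: S3 = -873838; m = 1; -1*(1)^2 + 3*(1)^1 + 7 = (-1) + (3) + (7) = 9; answer 9

9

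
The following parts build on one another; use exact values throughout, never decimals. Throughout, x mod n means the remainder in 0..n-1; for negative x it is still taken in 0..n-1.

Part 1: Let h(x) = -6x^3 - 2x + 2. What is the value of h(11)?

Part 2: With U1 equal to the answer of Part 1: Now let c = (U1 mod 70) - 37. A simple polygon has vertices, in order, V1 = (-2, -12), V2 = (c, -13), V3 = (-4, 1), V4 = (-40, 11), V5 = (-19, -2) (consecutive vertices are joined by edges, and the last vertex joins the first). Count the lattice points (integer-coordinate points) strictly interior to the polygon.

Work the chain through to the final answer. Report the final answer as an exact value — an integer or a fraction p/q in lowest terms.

Part 1: -6*(11)^3 - 2*(11)^1 + 2 = (-7986) + (-22) + (2) = -8006; answer -8006
Part 2: U1 = -8006; c = 7; cross terms: (-2*-13 - 7*-12)=110, (7*1 - -4*-13)=-45, (-4*11 - -40*1)=-4, (-40*-2 - -19*11)=289, (-19*-12 - -2*-2)=224; twice the area = |574| = 574; area = 287; boundary points = 1 + 1 + 2 + 1 + 1 = 6; strictly interior points = area - boundary/2 + 1 = 285; answer 285

285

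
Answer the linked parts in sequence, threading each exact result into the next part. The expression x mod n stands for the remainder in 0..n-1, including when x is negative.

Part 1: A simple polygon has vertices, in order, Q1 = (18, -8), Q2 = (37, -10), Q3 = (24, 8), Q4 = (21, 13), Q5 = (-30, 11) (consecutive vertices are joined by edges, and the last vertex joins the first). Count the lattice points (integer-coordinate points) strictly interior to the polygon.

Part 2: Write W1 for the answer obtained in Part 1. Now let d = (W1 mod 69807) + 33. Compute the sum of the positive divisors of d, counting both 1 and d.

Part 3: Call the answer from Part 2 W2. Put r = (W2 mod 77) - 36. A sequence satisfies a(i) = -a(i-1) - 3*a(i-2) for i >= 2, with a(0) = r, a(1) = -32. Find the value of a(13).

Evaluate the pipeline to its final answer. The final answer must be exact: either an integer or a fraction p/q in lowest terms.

Part 1: cross terms: (18*-10 - 37*-8)=116, (37*8 - 24*-10)=536, (24*13 - 21*8)=144, (21*11 - -30*13)=621, (-30*-8 - 18*11)=42; twice the area = |1459| = 1459; area = 1459/2; boundary points = 1 + 1 + 1 + 1 + 1 = 5; strictly interior points = area - boundary/2 + 1 = 728; answer 728
Part 2: W1 = 728; d = 761; 761 is prime, so its only divisors are 1 and 761; sigma = 1 + 761 = 762; answer 762
Part 3: W2 = 762; r = 33; a(2) = -1*(-32) - 3*(33) = -67; iterating: a(2)=-67, a(3)=163, a(4)=38, a(5)=-527, a(6)=413, a(7)=1168, a(8)=-2407, a(9)=-1097, a(10)=8318, a(11)=-5027, a(12)=-19927, a(13)=35008; answer 35008

35008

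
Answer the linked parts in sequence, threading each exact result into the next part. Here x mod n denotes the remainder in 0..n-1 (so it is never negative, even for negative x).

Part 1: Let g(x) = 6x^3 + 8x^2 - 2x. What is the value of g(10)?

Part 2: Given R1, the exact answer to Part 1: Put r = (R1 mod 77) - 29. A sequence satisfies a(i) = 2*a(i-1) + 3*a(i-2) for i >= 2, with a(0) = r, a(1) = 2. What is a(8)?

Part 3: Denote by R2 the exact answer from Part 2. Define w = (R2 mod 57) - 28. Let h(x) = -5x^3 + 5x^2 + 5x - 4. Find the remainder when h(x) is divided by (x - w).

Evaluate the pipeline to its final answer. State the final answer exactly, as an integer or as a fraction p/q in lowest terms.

-27454

Part 1: 6*(10)^3 + 8*(10)^2 - 2*(10)^1 = (6000) + (800) + (-20) = 6780; answer 6780
Part 2: R1 = 6780; r = -25; a(2) = 2*(2) + 3*(-25) = -71; iterating: a(2)=-71, a(3)=-136, a(4)=-485, a(5)=-1378, a(6)=-4211, a(7)=-12556, a(8)=-37745; answer -37745
Part 3: R2 = -37745; w = 18; remainder = value at the root: -5*(18)^3 + 5*(18)^2 + 5*(18)^1 - 4 = (-29160) + (1620) + (90) + (-4) = -27454; answer -27454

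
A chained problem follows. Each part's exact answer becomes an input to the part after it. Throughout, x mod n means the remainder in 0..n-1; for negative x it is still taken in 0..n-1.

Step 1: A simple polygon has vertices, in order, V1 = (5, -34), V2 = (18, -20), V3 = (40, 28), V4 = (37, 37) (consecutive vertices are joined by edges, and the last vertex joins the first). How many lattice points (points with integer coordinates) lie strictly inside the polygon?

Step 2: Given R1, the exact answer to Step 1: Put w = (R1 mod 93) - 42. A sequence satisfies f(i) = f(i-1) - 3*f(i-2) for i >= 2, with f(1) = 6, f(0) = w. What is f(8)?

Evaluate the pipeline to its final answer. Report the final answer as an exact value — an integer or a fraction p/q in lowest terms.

102

Step 1: cross terms: (5*-20 - 18*-34)=512, (18*28 - 40*-20)=1304, (40*37 - 37*28)=444, (37*-34 - 5*37)=-1443; twice the area = |817| = 817; area = 817/2; boundary points = 1 + 2 + 3 + 1 = 7; strictly interior points = area - boundary/2 + 1 = 406; answer 406
Step 2: R1 = 406; w = -8; f(2) = 1*(6) - 3*(-8) = 30; iterating: f(2)=30, f(3)=12, f(4)=-78, f(5)=-114, f(6)=120, f(7)=462, f(8)=102; answer 102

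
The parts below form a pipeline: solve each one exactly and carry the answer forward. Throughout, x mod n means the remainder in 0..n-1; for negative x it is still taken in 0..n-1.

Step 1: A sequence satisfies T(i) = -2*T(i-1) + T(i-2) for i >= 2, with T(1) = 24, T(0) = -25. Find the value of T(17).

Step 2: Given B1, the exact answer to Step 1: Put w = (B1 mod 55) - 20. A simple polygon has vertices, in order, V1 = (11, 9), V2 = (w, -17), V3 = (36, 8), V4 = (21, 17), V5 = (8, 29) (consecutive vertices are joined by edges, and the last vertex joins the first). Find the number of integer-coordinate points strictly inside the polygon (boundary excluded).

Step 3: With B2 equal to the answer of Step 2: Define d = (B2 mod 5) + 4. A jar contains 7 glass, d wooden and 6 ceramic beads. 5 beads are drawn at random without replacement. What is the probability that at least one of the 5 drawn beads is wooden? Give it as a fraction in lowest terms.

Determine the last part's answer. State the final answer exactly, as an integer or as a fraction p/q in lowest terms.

Step 1: T(2) = -2*(24) + 1*(-25) = -73; iterating: T(2)=-73, T(3)=170, T(4)=-413, T(5)=996, T(6)=-2405, T(7)=5806, T(8)=-14017, T(9)=33840, T(10)=-81697, T(11)=197234, T(12)=-476165, T(13)=1149564, T(14)=-2775293, T(15)=6700150, T(16)=-16175593, T(17)=39051336; answer 39051336
Step 2: B1 = 39051336; w = -4; cross terms: (11*-17 - -4*9)=-151, (-4*8 - 36*-17)=580, (36*17 - 21*8)=444, (21*29 - 8*17)=473, (8*9 - 11*29)=-247; twice the area = |1099| = 1099; area = 1099/2; boundary points = 1 + 5 + 3 + 1 + 1 = 11; strictly interior points = area - boundary/2 + 1 = 545; answer 545
Step 3: B2 = 545; d = 4; total draws C(17,5) = 6188; complement C(13,5) = 1287; favorable 6188 - 1287 = 4901; P = 377/476; answer 377/476

377/476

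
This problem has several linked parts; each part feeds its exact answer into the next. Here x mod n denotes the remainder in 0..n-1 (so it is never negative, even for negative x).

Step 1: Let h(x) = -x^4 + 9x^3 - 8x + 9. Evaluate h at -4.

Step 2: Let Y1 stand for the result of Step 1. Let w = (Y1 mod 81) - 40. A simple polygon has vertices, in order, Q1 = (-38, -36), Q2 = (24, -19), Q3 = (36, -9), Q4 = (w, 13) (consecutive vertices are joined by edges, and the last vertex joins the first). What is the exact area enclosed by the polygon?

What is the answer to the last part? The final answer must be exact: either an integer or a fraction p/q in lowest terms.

3583/2

Step 1: -1*(-4)^4 + 9*(-4)^3 - 8*(-4)^1 + 9 = (-256) + (-576) + (32) + (9) = -791; answer -791
Step 2: Y1 = -791; w = -21; cross terms: (-38*-19 - 24*-36)=1586, (24*-9 - 36*-19)=468, (36*13 - -21*-9)=279, (-21*-36 - -38*13)=1250; twice the area = |3583| = 3583; area = 3583/2; answer 3583/2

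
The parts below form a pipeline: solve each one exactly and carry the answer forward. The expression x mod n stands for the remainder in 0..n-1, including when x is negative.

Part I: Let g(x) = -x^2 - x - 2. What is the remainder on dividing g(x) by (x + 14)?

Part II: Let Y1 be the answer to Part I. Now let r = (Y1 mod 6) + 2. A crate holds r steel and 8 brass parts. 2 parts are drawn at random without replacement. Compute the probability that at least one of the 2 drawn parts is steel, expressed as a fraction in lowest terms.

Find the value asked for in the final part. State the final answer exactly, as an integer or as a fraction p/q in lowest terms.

19/33

Part I: remainder = value at the root: -1*(-14)^2 - 1*(-14)^1 - 2 = (-196) + (14) + (-2) = -184; answer -184
Part II: Y1 = -184; r = 4; total draws C(12,2) = 66; complement C(8,2) = 28; favorable 66 - 28 = 38; P = 19/33; answer 19/33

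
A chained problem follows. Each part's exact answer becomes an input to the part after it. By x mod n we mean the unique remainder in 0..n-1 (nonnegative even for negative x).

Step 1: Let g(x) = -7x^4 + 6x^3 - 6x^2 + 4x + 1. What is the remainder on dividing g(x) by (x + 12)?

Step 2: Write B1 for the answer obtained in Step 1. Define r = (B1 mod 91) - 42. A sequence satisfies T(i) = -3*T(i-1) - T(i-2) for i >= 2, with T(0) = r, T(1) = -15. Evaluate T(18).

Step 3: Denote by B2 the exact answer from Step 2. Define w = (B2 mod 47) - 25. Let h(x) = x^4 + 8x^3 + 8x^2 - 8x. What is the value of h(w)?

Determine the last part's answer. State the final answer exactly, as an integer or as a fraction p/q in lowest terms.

227040

Step 1: remainder = value at the root: -7*(-12)^4 + 6*(-12)^3 - 6*(-12)^2 + 4*(-12)^1 + 1 = (-145152) + (-10368) + (-864) + (-48) + (1) = -156431; answer -156431
Step 2: B1 = -156431; r = 47; T(2) = -3*(-15) - 1*(47) = -2; iterating: T(2)=-2, T(3)=21, T(4)=-61, T(5)=162, T(6)=-425, T(7)=1113, T(8)=-2914, T(9)=7629, T(10)=-19973, T(11)=52290, T(12)=-136897, T(13)=358401, T(14)=-938306, T(15)=2456517, T(16)=-6431245, T(17)=16837218, T(18)=-44080409; answer -44080409
Step 3: B2 = -44080409; w = 20; 1*(20)^4 + 8*(20)^3 + 8*(20)^2 - 8*(20)^1 = (160000) + (64000) + (3200) + (-160) = 227040; answer 227040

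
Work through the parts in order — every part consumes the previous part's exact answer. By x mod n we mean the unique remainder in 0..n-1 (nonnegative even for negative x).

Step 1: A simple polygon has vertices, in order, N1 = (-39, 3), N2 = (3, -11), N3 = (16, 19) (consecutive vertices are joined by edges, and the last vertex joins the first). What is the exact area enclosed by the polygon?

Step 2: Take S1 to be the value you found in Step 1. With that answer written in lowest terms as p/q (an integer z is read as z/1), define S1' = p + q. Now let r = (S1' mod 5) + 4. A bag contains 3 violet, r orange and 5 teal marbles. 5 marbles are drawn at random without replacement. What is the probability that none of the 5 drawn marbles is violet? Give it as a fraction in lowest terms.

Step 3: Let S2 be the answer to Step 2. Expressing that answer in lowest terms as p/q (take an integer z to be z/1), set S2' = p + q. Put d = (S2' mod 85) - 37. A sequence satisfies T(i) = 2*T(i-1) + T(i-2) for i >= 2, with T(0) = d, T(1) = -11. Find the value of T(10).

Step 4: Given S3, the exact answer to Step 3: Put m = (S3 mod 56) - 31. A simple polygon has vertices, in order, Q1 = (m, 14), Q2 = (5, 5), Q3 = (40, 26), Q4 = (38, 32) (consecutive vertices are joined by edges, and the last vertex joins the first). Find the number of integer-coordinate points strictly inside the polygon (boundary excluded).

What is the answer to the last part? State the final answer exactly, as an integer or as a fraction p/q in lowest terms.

Step 1: cross terms: (-39*-11 - 3*3)=420, (3*19 - 16*-11)=233, (16*3 - -39*19)=789; twice the area = |1442| = 1442; area = 721; answer 721
Step 2: S1 = 721; threaded value p + q = 722; r = 6; total draws C(14,5) = 2002; favorable C(11,5) = 462; P = 3/13; answer 3/13
Step 3: S2 = 3/13; threaded value p + q = 16; d = -21; T(2) = 2*(-11) + 1*(-21) = -43; iterating: T(2)=-43, T(3)=-97, T(4)=-237, T(5)=-571, T(6)=-1379, T(7)=-3329, T(8)=-8037, T(9)=-19403, T(10)=-46843; answer -46843
Step 4: S3 = -46843; m = -2; cross terms: (-2*5 - 5*14)=-80, (5*26 - 40*5)=-70, (40*32 - 38*26)=292, (38*14 - -2*32)=596; twice the area = |738| = 738; area = 369; boundary points = 1 + 7 + 2 + 2 = 12; strictly interior points = area - boundary/2 + 1 = 364; answer 364

364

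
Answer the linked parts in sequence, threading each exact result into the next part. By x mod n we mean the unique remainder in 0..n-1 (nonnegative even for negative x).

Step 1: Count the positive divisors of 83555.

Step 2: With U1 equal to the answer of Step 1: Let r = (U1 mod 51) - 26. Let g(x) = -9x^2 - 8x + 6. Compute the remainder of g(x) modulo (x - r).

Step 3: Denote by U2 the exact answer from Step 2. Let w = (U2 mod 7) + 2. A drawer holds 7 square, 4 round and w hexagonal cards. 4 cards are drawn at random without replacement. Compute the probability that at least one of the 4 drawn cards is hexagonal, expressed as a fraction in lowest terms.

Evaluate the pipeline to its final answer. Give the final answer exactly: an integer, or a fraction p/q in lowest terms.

591/646

Step 1: 83555 = 5 * 17 * 983; number of divisors = (1+1) * (1+1) * (1+1) = 8; answer 8
Step 2: U1 = 8; r = -18; remainder = value at the root: -9*(-18)^2 - 8*(-18)^1 + 6 = (-2916) + (144) + (6) = -2766; answer -2766
Step 3: U2 = -2766; w = 8; total draws C(19,4) = 3876; complement C(11,4) = 330; favorable 3876 - 330 = 3546; P = 591/646; answer 591/646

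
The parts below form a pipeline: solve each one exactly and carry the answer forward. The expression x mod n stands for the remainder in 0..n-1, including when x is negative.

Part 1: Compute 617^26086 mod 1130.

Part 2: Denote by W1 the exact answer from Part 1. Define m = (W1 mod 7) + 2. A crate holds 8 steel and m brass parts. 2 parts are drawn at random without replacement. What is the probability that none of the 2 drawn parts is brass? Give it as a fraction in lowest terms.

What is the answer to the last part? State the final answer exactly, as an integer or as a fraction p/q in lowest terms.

4/15

Part 1: squarings mod 1130: 617^1=617, 617^2=1009, 617^4=1081, 617^8=141, 617^16=671, 617^32=501, 617^64=141, 617^128=671, 617^256=501, 617^512=141, 617^1024=671, 617^2048=501, 617^4096=141, 617^8192=671, 617^16384=501; 617^26086 = 617^2 * 617^4 * 617^32 * 617^64 * 617^128 * 617^256 * 617^1024 * 617^8192 * 617^16384 = 509 (mod 1130); answer 509
Part 2: W1 = 509; m = 7; total draws C(15,2) = 105; favorable C(8,2) = 28; P = 4/15; answer 4/15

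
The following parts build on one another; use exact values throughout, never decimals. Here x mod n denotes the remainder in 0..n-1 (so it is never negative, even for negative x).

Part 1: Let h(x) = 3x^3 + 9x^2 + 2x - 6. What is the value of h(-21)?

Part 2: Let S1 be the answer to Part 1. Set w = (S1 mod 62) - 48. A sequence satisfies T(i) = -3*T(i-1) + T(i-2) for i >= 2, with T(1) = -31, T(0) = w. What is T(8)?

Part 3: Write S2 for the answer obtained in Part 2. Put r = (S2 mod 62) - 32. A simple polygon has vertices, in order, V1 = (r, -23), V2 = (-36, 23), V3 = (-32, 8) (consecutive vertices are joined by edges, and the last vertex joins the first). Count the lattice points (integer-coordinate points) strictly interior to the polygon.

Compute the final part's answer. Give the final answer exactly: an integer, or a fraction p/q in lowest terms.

125

Part 1: 3*(-21)^3 + 9*(-21)^2 + 2*(-21)^1 - 6 = (-27783) + (3969) + (-42) + (-6) = -23862; answer -23862
Part 2: S1 = -23862; w = -40; T(2) = -3*(-31) + 1*(-40) = 53; iterating: T(2)=53, T(3)=-190, T(4)=623, T(5)=-2059, T(6)=6800, T(7)=-22459, T(8)=74177; answer 74177
Part 3: S2 = 74177; r = -7; cross terms: (-7*23 - -36*-23)=-989, (-36*8 - -32*23)=448, (-32*-23 - -7*8)=792; twice the area = |251| = 251; area = 251/2; boundary points = 1 + 1 + 1 = 3; strictly interior points = area - boundary/2 + 1 = 125; answer 125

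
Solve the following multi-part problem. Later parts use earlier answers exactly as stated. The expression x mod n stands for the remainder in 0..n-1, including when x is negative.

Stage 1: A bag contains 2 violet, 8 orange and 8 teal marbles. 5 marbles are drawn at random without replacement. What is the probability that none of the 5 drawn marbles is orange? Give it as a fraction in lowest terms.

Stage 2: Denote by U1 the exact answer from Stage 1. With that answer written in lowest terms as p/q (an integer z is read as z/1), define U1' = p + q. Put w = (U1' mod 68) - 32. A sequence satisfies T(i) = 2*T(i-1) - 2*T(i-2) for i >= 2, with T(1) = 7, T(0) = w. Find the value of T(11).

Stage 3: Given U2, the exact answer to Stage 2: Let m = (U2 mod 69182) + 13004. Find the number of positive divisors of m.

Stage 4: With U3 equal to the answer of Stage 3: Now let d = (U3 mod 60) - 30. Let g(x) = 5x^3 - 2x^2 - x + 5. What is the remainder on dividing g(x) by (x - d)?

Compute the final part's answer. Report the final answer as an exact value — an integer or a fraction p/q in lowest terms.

Stage 1: total draws C(18,5) = 8568; favorable C(10,5) = 252; P = 1/34; answer 1/34
Stage 2: U1 = 1/34; threaded value p + q = 35; w = 3; T(2) = 2*(7) - 2*(3) = 8; iterating: T(2)=8, T(3)=2, T(4)=-12, T(5)=-28, T(6)=-32, T(7)=-8, T(8)=48, T(9)=112, T(10)=128, T(11)=32; answer 32
Stage 3: U2 = 32; m = 13036; 13036 = 2^2 * 3259; number of divisors = (2+1) * (1+1) = 6; answer 6
Stage 4: U3 = 6; d = -24; remainder = value at the root: 5*(-24)^3 - 2*(-24)^2 - 1*(-24)^1 + 5 = (-69120) + (-1152) + (24) + (5) = -70243; answer -70243

-70243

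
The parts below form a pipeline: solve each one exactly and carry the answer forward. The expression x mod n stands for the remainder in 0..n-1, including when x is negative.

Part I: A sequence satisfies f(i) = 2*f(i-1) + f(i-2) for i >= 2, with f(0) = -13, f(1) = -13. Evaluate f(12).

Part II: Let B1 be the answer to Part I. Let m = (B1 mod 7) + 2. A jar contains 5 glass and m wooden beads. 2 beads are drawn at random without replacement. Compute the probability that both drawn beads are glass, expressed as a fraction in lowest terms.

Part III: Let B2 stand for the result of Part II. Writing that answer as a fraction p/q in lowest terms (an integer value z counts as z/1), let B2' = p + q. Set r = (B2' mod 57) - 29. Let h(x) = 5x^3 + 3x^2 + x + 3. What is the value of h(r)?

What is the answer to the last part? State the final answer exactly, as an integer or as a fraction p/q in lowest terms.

Part I: f(2) = 2*(-13) + 1*(-13) = -39; iterating: f(2)=-39, f(3)=-91, f(4)=-221, f(5)=-533, f(6)=-1287, f(7)=-3107, f(8)=-7501, f(9)=-18109, f(10)=-43719, f(11)=-105547, f(12)=-254813; answer -254813
Part II: B1 = -254813; m = 3; total draws C(8,2) = 28; favorable C(5,2) = 10; P = 5/14; answer 5/14
Part III: B2 = 5/14; threaded value p + q = 19; r = -10; 5*(-10)^3 + 3*(-10)^2 + 1*(-10)^1 + 3 = (-5000) + (300) + (-10) + (3) = -4707; answer -4707

-4707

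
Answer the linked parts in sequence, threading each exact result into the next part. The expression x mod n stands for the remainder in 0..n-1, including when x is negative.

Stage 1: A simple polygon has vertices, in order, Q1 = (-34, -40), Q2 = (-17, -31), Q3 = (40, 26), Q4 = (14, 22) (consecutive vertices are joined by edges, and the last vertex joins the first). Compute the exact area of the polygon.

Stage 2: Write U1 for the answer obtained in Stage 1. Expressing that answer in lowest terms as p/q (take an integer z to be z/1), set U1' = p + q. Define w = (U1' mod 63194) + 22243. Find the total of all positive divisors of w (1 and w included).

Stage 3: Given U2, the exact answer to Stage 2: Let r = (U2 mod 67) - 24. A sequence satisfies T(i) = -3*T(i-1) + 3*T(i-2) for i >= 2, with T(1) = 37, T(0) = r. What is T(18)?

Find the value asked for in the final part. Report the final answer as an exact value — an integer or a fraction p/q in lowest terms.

-80317524699

Stage 1: cross terms: (-34*-31 - -17*-40)=374, (-17*26 - 40*-31)=798, (40*22 - 14*26)=516, (14*-40 - -34*22)=188; twice the area = |1876| = 1876; area = 938; answer 938
Stage 2: U1 = 938; threaded value p + q = 939; w = 23182; 23182 = 2 * 67 * 173; sigma = (1 + 2) * (1 + 67) * (1 + 173) = 3 * 68 * 174 = 35496; answer 35496
Stage 3: U2 = 35496; r = 29; T(2) = -3*(37) + 3*(29) = -24; iterating: T(2)=-24, T(3)=183, T(4)=-621, T(5)=2412, T(6)=-9099, T(7)=34533, T(8)=-130896, T(9)=496287, T(10)=-1881549, T(11)=7133508, T(12)=-27045171, T(13)=102536037, T(14)=-388743624, T(15)=1473838983, T(16)=-5587747821, T(17)=21184760412, T(18)=-80317524699; answer -80317524699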